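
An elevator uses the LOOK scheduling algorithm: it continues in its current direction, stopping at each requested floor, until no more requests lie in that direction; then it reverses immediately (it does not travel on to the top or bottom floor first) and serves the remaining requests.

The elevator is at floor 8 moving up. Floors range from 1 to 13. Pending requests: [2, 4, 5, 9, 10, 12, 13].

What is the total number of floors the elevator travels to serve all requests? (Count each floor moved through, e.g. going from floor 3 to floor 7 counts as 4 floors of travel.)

Start at floor 8 moving up, LOOK stop order: [9, 10, 12, 13, 5, 4, 2]
  8 → 9: |9-8| = 1, total = 1
  9 → 10: |10-9| = 1, total = 2
  10 → 12: |12-10| = 2, total = 4
  12 → 13: |13-12| = 1, total = 5
  13 → 5: |5-13| = 8, total = 13
  5 → 4: |4-5| = 1, total = 14
  4 → 2: |2-4| = 2, total = 16

Answer: 16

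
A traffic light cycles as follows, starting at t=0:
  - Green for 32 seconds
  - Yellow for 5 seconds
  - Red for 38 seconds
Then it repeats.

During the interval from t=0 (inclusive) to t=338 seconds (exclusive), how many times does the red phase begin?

Answer: 5

Derivation:
Cycle = 32+5+38 = 75s
red phase starts at t = k*75 + 37 for k=0,1,2,...
Need k*75+37 < 338 → k < 4.013
k ∈ {0, ..., 4} → 5 starts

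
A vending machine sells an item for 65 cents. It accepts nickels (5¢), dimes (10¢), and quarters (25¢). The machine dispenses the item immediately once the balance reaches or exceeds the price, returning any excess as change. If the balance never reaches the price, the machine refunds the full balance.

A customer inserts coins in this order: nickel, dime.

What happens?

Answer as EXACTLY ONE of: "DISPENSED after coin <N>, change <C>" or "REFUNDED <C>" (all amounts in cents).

Answer: REFUNDED 15

Derivation:
Price: 65¢
Coin 1 (nickel, 5¢): balance = 5¢
Coin 2 (dime, 10¢): balance = 15¢
All coins inserted, balance 15¢ < price 65¢ → REFUND 15¢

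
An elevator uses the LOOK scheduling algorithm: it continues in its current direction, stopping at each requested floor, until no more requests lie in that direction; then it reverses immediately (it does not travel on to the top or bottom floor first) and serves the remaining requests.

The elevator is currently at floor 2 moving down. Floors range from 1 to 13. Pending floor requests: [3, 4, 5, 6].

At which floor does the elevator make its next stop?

Current floor: 2, direction: down
Requests above: [3, 4, 5, 6]
Requests below: []
Moving down but no requests below → reverse; nearest above is min([3, 4, 5, 6]) = 3

Answer: 3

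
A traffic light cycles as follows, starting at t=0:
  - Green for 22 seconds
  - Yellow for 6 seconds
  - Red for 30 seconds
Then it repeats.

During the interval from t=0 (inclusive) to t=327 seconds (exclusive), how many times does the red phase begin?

Answer: 6

Derivation:
Cycle = 22+6+30 = 58s
red phase starts at t = k*58 + 28 for k=0,1,2,...
Need k*58+28 < 327 → k < 5.155
k ∈ {0, ..., 5} → 6 starts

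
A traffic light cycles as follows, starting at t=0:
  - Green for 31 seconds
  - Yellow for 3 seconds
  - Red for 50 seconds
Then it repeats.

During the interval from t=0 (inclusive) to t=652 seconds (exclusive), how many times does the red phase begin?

Cycle = 31+3+50 = 84s
red phase starts at t = k*84 + 34 for k=0,1,2,...
Need k*84+34 < 652 → k < 7.357
k ∈ {0, ..., 7} → 8 starts

Answer: 8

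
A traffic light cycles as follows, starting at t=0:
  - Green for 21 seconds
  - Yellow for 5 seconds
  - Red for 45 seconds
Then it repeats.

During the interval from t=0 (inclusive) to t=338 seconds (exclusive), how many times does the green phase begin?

Cycle = 21+5+45 = 71s
green phase starts at t = k*71 + 0 for k=0,1,2,...
Need k*71+0 < 338 → k < 4.761
k ∈ {0, ..., 4} → 5 starts

Answer: 5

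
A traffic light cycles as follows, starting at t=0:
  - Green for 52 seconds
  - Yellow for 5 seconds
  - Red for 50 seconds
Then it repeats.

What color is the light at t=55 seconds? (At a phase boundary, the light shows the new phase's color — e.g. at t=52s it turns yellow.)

Answer: yellow

Derivation:
Cycle length = 52 + 5 + 50 = 107s
t = 55, phase_t = 55 mod 107 = 55
52 <= 55 < 57 (yellow end) → YELLOW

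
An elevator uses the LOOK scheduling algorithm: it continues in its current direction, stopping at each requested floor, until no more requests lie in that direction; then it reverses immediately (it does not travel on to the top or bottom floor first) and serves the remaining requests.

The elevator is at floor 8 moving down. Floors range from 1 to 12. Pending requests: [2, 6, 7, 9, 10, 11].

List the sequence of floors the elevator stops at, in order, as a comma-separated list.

Current: 8, moving DOWN
Serve below first (descending): [7, 6, 2]
Then reverse, serve above (ascending): [9, 10, 11]

Answer: 7, 6, 2, 9, 10, 11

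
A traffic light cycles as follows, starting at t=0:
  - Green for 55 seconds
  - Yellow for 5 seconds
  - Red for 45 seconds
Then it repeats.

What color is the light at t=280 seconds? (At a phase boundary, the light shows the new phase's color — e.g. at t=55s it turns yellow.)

Answer: red

Derivation:
Cycle length = 55 + 5 + 45 = 105s
t = 280, phase_t = 280 mod 105 = 70
70 >= 60 → RED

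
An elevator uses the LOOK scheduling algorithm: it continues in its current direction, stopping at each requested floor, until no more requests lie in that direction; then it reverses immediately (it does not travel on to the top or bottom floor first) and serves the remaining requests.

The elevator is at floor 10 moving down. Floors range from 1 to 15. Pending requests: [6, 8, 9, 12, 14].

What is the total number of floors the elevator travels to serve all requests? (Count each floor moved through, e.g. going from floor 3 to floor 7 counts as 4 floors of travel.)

Start at floor 10 moving down, LOOK stop order: [9, 8, 6, 12, 14]
  10 → 9: |9-10| = 1, total = 1
  9 → 8: |8-9| = 1, total = 2
  8 → 6: |6-8| = 2, total = 4
  6 → 12: |12-6| = 6, total = 10
  12 → 14: |14-12| = 2, total = 12

Answer: 12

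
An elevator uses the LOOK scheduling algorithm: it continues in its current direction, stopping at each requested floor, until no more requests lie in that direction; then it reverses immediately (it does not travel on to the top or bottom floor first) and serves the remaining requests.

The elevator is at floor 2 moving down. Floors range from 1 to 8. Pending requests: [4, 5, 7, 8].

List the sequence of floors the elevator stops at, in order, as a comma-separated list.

Current: 2, moving DOWN
Serve below first (descending): []
Then reverse, serve above (ascending): [4, 5, 7, 8]

Answer: 4, 5, 7, 8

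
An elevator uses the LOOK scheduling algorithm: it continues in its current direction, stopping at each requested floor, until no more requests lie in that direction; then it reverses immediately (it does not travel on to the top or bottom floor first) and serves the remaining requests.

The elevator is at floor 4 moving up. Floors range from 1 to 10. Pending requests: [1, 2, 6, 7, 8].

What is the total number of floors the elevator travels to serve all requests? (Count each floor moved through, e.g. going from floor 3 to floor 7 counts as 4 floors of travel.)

Start at floor 4 moving up, LOOK stop order: [6, 7, 8, 2, 1]
  4 → 6: |6-4| = 2, total = 2
  6 → 7: |7-6| = 1, total = 3
  7 → 8: |8-7| = 1, total = 4
  8 → 2: |2-8| = 6, total = 10
  2 → 1: |1-2| = 1, total = 11

Answer: 11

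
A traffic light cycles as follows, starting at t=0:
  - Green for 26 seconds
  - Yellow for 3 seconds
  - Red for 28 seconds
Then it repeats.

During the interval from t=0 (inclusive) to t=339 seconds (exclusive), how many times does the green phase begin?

Cycle = 26+3+28 = 57s
green phase starts at t = k*57 + 0 for k=0,1,2,...
Need k*57+0 < 339 → k < 5.947
k ∈ {0, ..., 5} → 6 starts

Answer: 6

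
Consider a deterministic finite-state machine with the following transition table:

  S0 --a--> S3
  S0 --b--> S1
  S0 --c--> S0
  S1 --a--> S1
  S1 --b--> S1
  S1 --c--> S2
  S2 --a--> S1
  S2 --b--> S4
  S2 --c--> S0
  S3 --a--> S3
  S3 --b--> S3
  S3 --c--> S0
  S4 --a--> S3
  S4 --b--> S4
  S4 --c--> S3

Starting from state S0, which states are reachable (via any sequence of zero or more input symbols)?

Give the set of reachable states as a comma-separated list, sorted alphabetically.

BFS from S0:
  visit S0: S0--a-->S3 (new), S0--b-->S1 (new), S0--c-->S0 (seen)
  visit S3: S3--a-->S3 (seen), S3--b-->S3 (seen), S3--c-->S0 (seen)
  visit S1: S1--a-->S1 (seen), S1--b-->S1 (seen), S1--c-->S2 (new)
  visit S2: S2--a-->S1 (seen), S2--b-->S4 (new), S2--c-->S0 (seen)
  visit S4: S4--a-->S3 (seen), S4--b-->S4 (seen), S4--c-->S3 (seen)

Answer: S0, S1, S2, S3, S4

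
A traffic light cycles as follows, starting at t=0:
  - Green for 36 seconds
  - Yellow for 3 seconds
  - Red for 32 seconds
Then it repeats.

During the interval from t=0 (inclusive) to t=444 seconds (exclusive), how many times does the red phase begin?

Cycle = 36+3+32 = 71s
red phase starts at t = k*71 + 39 for k=0,1,2,...
Need k*71+39 < 444 → k < 5.704
k ∈ {0, ..., 5} → 6 starts

Answer: 6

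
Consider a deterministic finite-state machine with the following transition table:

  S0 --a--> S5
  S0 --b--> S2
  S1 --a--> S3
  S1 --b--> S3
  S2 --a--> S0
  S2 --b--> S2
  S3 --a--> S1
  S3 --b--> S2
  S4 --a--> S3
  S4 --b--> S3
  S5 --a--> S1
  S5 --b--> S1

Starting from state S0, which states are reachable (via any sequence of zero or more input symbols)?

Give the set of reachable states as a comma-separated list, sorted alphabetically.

BFS from S0:
  visit S0: S0--a-->S5 (new), S0--b-->S2 (new)
  visit S5: S5--a-->S1 (new), S5--b-->S1 (seen)
  visit S2: S2--a-->S0 (seen), S2--b-->S2 (seen)
  visit S1: S1--a-->S3 (new), S1--b-->S3 (seen)
  visit S3: S3--a-->S1 (seen), S3--b-->S2 (seen)

Answer: S0, S1, S2, S3, S5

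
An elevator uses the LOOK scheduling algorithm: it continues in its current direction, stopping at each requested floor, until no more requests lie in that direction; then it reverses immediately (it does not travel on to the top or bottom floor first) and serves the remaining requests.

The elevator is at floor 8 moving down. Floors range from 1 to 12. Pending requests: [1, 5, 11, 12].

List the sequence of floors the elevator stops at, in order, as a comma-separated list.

Current: 8, moving DOWN
Serve below first (descending): [5, 1]
Then reverse, serve above (ascending): [11, 12]

Answer: 5, 1, 11, 12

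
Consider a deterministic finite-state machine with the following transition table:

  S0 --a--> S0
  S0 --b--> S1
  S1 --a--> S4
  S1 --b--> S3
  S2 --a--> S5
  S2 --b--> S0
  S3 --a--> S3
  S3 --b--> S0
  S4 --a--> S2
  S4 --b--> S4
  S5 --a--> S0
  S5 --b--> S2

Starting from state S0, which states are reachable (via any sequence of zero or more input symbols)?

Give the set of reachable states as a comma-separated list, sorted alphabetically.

Answer: S0, S1, S2, S3, S4, S5

Derivation:
BFS from S0:
  visit S0: S0--a-->S0 (seen), S0--b-->S1 (new)
  visit S1: S1--a-->S4 (new), S1--b-->S3 (new)
  visit S4: S4--a-->S2 (new), S4--b-->S4 (seen)
  visit S3: S3--a-->S3 (seen), S3--b-->S0 (seen)
  visit S2: S2--a-->S5 (new), S2--b-->S0 (seen)
  visit S5: S5--a-->S0 (seen), S5--b-->S2 (seen)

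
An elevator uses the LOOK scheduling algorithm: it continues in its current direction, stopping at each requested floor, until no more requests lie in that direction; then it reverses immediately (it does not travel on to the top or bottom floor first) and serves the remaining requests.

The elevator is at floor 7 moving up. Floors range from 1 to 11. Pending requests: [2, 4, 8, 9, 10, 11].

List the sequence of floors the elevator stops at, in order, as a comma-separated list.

Current: 7, moving UP
Serve above first (ascending): [8, 9, 10, 11]
Then reverse, serve below (descending): [4, 2]

Answer: 8, 9, 10, 11, 4, 2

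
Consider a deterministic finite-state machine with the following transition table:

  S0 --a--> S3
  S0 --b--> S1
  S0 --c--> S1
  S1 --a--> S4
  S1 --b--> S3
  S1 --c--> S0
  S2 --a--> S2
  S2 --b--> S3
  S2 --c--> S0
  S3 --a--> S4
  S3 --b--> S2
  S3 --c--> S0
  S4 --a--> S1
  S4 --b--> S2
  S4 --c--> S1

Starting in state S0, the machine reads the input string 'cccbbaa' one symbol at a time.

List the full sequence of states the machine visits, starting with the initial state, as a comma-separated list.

Answer: S0, S1, S0, S1, S3, S2, S2, S2

Derivation:
Start: S0
  read 'c': S0 --c--> S1
  read 'c': S1 --c--> S0
  read 'c': S0 --c--> S1
  read 'b': S1 --b--> S3
  read 'b': S3 --b--> S2
  read 'a': S2 --a--> S2
  read 'a': S2 --a--> S2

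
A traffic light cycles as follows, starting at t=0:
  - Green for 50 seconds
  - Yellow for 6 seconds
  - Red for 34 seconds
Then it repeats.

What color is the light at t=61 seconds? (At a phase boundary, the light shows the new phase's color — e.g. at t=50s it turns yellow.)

Answer: red

Derivation:
Cycle length = 50 + 6 + 34 = 90s
t = 61, phase_t = 61 mod 90 = 61
61 >= 56 → RED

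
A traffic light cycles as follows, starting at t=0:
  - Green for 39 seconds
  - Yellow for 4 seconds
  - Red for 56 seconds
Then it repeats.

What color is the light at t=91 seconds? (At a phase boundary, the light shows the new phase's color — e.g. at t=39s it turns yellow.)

Answer: red

Derivation:
Cycle length = 39 + 4 + 56 = 99s
t = 91, phase_t = 91 mod 99 = 91
91 >= 43 → RED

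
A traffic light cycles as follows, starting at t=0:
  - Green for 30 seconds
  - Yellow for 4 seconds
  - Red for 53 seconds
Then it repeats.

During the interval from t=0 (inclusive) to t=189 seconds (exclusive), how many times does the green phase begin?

Cycle = 30+4+53 = 87s
green phase starts at t = k*87 + 0 for k=0,1,2,...
Need k*87+0 < 189 → k < 2.172
k ∈ {0, ..., 2} → 3 starts

Answer: 3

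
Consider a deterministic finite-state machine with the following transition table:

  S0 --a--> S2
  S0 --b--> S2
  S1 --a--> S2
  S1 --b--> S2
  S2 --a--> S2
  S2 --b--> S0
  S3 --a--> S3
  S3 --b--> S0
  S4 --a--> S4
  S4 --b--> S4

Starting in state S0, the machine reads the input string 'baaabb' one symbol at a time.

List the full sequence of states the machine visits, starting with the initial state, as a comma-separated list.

Answer: S0, S2, S2, S2, S2, S0, S2

Derivation:
Start: S0
  read 'b': S0 --b--> S2
  read 'a': S2 --a--> S2
  read 'a': S2 --a--> S2
  read 'a': S2 --a--> S2
  read 'b': S2 --b--> S0
  read 'b': S0 --b--> S2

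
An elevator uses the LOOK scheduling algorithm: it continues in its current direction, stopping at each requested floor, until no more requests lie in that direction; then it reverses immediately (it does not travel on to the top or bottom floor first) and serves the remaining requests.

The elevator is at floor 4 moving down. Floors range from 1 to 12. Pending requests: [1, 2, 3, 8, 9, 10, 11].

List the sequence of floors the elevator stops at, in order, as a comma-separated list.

Answer: 3, 2, 1, 8, 9, 10, 11

Derivation:
Current: 4, moving DOWN
Serve below first (descending): [3, 2, 1]
Then reverse, serve above (ascending): [8, 9, 10, 11]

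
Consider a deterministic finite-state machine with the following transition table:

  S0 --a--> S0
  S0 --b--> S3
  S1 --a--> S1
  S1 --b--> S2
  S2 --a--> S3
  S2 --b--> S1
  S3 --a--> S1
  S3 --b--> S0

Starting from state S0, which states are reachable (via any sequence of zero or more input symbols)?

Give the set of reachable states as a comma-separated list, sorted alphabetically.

Answer: S0, S1, S2, S3

Derivation:
BFS from S0:
  visit S0: S0--a-->S0 (seen), S0--b-->S3 (new)
  visit S3: S3--a-->S1 (new), S3--b-->S0 (seen)
  visit S1: S1--a-->S1 (seen), S1--b-->S2 (new)
  visit S2: S2--a-->S3 (seen), S2--b-->S1 (seen)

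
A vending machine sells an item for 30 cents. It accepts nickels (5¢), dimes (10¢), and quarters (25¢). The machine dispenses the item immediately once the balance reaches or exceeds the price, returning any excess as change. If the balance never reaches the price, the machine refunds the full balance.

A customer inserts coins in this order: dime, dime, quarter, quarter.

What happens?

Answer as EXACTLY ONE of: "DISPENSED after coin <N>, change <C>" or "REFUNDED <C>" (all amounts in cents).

Price: 30¢
Coin 1 (dime, 10¢): balance = 10¢
Coin 2 (dime, 10¢): balance = 20¢
Coin 3 (quarter, 25¢): balance = 45¢
  → balance >= price → DISPENSE, change = 45 - 30 = 15¢

Answer: DISPENSED after coin 3, change 15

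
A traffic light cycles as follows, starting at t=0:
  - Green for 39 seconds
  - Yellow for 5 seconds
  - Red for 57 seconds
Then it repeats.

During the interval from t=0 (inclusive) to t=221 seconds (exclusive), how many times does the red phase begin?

Cycle = 39+5+57 = 101s
red phase starts at t = k*101 + 44 for k=0,1,2,...
Need k*101+44 < 221 → k < 1.752
k ∈ {0, ..., 1} → 2 starts

Answer: 2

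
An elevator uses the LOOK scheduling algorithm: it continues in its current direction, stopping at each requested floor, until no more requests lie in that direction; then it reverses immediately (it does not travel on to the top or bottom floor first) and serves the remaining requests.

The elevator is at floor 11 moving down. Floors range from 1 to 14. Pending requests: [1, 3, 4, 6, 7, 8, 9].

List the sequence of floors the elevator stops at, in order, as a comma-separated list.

Answer: 9, 8, 7, 6, 4, 3, 1

Derivation:
Current: 11, moving DOWN
Serve below first (descending): [9, 8, 7, 6, 4, 3, 1]
Then reverse, serve above (ascending): []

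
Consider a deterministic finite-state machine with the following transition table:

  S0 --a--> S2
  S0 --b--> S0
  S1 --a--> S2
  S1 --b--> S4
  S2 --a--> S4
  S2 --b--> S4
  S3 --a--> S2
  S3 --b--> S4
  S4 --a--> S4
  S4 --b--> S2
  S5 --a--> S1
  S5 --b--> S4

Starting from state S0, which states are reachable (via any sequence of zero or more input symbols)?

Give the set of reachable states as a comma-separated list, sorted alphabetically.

Answer: S0, S2, S4

Derivation:
BFS from S0:
  visit S0: S0--a-->S2 (new), S0--b-->S0 (seen)
  visit S2: S2--a-->S4 (new), S2--b-->S4 (seen)
  visit S4: S4--a-->S4 (seen), S4--b-->S2 (seen)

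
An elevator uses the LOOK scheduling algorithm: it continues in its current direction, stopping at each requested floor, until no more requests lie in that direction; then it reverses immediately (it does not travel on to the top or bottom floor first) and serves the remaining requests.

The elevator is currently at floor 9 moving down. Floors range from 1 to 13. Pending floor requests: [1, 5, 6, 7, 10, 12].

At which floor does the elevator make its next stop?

Answer: 7

Derivation:
Current floor: 9, direction: down
Requests above: [10, 12]
Requests below: [1, 5, 6, 7]
Moving down and requests lie below → nearest below is max([1, 5, 6, 7]) = 7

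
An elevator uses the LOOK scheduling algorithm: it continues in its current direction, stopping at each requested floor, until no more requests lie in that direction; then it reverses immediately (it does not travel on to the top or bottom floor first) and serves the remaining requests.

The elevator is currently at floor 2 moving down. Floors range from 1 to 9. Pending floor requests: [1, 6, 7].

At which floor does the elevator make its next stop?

Answer: 1

Derivation:
Current floor: 2, direction: down
Requests above: [6, 7]
Requests below: [1]
Moving down and requests lie below → nearest below is max([1]) = 1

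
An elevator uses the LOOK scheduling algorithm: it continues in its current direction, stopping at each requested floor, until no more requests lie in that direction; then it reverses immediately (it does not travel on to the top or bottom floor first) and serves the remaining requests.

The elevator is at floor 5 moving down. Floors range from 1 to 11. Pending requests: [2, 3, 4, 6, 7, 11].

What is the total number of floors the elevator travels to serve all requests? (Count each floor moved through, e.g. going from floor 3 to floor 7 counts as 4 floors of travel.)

Start at floor 5 moving down, LOOK stop order: [4, 3, 2, 6, 7, 11]
  5 → 4: |4-5| = 1, total = 1
  4 → 3: |3-4| = 1, total = 2
  3 → 2: |2-3| = 1, total = 3
  2 → 6: |6-2| = 4, total = 7
  6 → 7: |7-6| = 1, total = 8
  7 → 11: |11-7| = 4, total = 12

Answer: 12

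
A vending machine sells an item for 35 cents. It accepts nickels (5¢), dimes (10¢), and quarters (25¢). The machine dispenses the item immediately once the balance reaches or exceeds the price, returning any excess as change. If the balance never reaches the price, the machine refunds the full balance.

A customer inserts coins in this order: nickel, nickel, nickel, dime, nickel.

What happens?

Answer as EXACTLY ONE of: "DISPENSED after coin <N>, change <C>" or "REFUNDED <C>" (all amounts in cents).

Answer: REFUNDED 30

Derivation:
Price: 35¢
Coin 1 (nickel, 5¢): balance = 5¢
Coin 2 (nickel, 5¢): balance = 10¢
Coin 3 (nickel, 5¢): balance = 15¢
Coin 4 (dime, 10¢): balance = 25¢
Coin 5 (nickel, 5¢): balance = 30¢
All coins inserted, balance 30¢ < price 35¢ → REFUND 30¢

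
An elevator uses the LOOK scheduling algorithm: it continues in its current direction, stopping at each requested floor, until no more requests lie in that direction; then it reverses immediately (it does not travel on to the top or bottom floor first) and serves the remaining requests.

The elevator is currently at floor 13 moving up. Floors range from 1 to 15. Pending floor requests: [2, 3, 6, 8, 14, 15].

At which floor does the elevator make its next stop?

Answer: 14

Derivation:
Current floor: 13, direction: up
Requests above: [14, 15]
Requests below: [2, 3, 6, 8]
Moving up and requests lie above → nearest above is min([14, 15]) = 14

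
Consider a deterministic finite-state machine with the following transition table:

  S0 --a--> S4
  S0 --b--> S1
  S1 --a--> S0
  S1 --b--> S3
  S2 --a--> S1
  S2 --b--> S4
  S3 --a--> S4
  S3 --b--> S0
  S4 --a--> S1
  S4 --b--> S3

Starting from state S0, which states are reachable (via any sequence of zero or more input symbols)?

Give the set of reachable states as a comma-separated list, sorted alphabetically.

BFS from S0:
  visit S0: S0--a-->S4 (new), S0--b-->S1 (new)
  visit S4: S4--a-->S1 (seen), S4--b-->S3 (new)
  visit S1: S1--a-->S0 (seen), S1--b-->S3 (seen)
  visit S3: S3--a-->S4 (seen), S3--b-->S0 (seen)

Answer: S0, S1, S3, S4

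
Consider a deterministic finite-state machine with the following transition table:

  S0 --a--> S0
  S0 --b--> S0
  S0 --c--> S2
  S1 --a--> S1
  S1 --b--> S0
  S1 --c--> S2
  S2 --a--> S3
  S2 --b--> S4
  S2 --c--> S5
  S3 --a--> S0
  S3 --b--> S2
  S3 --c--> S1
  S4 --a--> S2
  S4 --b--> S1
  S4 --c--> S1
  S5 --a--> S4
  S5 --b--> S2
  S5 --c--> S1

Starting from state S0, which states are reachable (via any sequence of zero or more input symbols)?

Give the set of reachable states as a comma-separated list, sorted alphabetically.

BFS from S0:
  visit S0: S0--a-->S0 (seen), S0--b-->S0 (seen), S0--c-->S2 (new)
  visit S2: S2--a-->S3 (new), S2--b-->S4 (new), S2--c-->S5 (new)
  visit S3: S3--a-->S0 (seen), S3--b-->S2 (seen), S3--c-->S1 (new)
  visit S4: S4--a-->S2 (seen), S4--b-->S1 (seen), S4--c-->S1 (seen)
  visit S5: S5--a-->S4 (seen), S5--b-->S2 (seen), S5--c-->S1 (seen)
  visit S1: S1--a-->S1 (seen), S1--b-->S0 (seen), S1--c-->S2 (seen)

Answer: S0, S1, S2, S3, S4, S5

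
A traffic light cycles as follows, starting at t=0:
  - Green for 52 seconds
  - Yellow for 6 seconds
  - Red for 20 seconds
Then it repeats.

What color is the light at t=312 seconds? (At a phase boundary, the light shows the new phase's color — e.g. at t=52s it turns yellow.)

Cycle length = 52 + 6 + 20 = 78s
t = 312, phase_t = 312 mod 78 = 0
0 < 52 (green end) → GREEN

Answer: green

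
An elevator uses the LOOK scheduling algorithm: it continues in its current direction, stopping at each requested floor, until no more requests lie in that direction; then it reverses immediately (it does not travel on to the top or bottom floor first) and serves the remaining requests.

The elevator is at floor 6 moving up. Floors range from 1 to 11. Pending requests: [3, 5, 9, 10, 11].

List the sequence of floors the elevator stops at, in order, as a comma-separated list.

Answer: 9, 10, 11, 5, 3

Derivation:
Current: 6, moving UP
Serve above first (ascending): [9, 10, 11]
Then reverse, serve below (descending): [5, 3]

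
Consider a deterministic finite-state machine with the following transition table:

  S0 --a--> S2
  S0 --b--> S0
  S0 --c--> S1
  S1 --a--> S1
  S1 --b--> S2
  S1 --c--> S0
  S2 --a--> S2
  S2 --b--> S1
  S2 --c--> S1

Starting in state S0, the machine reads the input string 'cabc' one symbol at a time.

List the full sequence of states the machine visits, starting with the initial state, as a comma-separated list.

Start: S0
  read 'c': S0 --c--> S1
  read 'a': S1 --a--> S1
  read 'b': S1 --b--> S2
  read 'c': S2 --c--> S1

Answer: S0, S1, S1, S2, S1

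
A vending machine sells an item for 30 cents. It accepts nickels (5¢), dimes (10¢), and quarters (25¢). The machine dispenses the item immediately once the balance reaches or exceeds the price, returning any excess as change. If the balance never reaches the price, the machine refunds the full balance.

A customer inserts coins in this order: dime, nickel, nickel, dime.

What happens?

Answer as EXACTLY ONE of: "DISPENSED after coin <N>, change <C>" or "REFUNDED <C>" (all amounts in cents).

Price: 30¢
Coin 1 (dime, 10¢): balance = 10¢
Coin 2 (nickel, 5¢): balance = 15¢
Coin 3 (nickel, 5¢): balance = 20¢
Coin 4 (dime, 10¢): balance = 30¢
  → balance >= price → DISPENSE, change = 30 - 30 = 0¢

Answer: DISPENSED after coin 4, change 0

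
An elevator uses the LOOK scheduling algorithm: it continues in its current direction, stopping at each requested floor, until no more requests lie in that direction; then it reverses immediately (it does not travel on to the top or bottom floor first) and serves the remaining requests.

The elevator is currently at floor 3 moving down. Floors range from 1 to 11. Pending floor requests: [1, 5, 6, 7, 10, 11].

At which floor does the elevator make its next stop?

Answer: 1

Derivation:
Current floor: 3, direction: down
Requests above: [5, 6, 7, 10, 11]
Requests below: [1]
Moving down and requests lie below → nearest below is max([1]) = 1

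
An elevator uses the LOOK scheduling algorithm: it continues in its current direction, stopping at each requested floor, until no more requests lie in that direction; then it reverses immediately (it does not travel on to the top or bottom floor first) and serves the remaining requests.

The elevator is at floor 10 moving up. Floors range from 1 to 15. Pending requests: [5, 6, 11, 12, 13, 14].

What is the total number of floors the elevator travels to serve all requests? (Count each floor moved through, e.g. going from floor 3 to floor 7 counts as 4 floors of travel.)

Start at floor 10 moving up, LOOK stop order: [11, 12, 13, 14, 6, 5]
  10 → 11: |11-10| = 1, total = 1
  11 → 12: |12-11| = 1, total = 2
  12 → 13: |13-12| = 1, total = 3
  13 → 14: |14-13| = 1, total = 4
  14 → 6: |6-14| = 8, total = 12
  6 → 5: |5-6| = 1, total = 13

Answer: 13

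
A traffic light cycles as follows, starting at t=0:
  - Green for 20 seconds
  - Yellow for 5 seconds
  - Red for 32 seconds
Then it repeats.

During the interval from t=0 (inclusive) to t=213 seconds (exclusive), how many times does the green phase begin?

Cycle = 20+5+32 = 57s
green phase starts at t = k*57 + 0 for k=0,1,2,...
Need k*57+0 < 213 → k < 3.737
k ∈ {0, ..., 3} → 4 starts

Answer: 4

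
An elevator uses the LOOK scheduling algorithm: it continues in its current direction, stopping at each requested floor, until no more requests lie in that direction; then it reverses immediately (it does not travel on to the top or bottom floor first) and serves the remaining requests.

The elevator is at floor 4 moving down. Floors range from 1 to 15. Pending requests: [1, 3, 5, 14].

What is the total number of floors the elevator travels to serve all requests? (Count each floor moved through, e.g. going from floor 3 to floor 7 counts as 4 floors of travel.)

Answer: 16

Derivation:
Start at floor 4 moving down, LOOK stop order: [3, 1, 5, 14]
  4 → 3: |3-4| = 1, total = 1
  3 → 1: |1-3| = 2, total = 3
  1 → 5: |5-1| = 4, total = 7
  5 → 14: |14-5| = 9, total = 16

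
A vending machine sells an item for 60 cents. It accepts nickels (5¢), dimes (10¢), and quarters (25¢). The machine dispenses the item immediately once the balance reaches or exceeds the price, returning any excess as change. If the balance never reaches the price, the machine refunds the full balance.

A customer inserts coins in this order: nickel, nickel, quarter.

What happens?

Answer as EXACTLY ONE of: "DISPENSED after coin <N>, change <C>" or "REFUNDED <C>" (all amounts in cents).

Answer: REFUNDED 35

Derivation:
Price: 60¢
Coin 1 (nickel, 5¢): balance = 5¢
Coin 2 (nickel, 5¢): balance = 10¢
Coin 3 (quarter, 25¢): balance = 35¢
All coins inserted, balance 35¢ < price 60¢ → REFUND 35¢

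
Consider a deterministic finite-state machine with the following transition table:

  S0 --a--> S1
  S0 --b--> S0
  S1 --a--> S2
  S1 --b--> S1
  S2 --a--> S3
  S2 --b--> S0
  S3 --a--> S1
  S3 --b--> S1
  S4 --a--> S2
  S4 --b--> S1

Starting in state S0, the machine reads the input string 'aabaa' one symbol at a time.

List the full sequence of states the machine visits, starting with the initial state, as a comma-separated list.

Answer: S0, S1, S2, S0, S1, S2

Derivation:
Start: S0
  read 'a': S0 --a--> S1
  read 'a': S1 --a--> S2
  read 'b': S2 --b--> S0
  read 'a': S0 --a--> S1
  read 'a': S1 --a--> S2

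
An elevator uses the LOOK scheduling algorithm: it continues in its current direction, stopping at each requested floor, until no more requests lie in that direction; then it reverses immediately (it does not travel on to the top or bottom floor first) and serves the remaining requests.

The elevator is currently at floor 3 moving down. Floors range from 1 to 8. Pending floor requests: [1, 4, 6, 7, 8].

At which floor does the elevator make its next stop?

Current floor: 3, direction: down
Requests above: [4, 6, 7, 8]
Requests below: [1]
Moving down and requests lie below → nearest below is max([1]) = 1

Answer: 1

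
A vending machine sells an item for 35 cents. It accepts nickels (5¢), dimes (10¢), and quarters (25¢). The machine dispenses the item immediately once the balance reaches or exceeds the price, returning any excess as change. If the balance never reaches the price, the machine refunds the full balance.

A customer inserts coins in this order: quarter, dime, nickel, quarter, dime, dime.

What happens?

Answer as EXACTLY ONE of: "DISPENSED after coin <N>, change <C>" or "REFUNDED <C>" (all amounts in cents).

Price: 35¢
Coin 1 (quarter, 25¢): balance = 25¢
Coin 2 (dime, 10¢): balance = 35¢
  → balance >= price → DISPENSE, change = 35 - 35 = 0¢

Answer: DISPENSED after coin 2, change 0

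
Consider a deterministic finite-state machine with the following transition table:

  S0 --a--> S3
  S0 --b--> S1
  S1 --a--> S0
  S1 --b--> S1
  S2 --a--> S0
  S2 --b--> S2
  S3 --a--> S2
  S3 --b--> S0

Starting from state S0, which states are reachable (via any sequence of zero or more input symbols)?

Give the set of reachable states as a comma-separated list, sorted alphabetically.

Answer: S0, S1, S2, S3

Derivation:
BFS from S0:
  visit S0: S0--a-->S3 (new), S0--b-->S1 (new)
  visit S3: S3--a-->S2 (new), S3--b-->S0 (seen)
  visit S1: S1--a-->S0 (seen), S1--b-->S1 (seen)
  visit S2: S2--a-->S0 (seen), S2--b-->S2 (seen)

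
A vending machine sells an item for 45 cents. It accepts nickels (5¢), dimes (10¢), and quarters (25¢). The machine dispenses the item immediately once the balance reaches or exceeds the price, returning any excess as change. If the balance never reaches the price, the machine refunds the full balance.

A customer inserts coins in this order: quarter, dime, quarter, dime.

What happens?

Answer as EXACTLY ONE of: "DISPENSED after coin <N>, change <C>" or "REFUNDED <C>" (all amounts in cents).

Answer: DISPENSED after coin 3, change 15

Derivation:
Price: 45¢
Coin 1 (quarter, 25¢): balance = 25¢
Coin 2 (dime, 10¢): balance = 35¢
Coin 3 (quarter, 25¢): balance = 60¢
  → balance >= price → DISPENSE, change = 60 - 45 = 15¢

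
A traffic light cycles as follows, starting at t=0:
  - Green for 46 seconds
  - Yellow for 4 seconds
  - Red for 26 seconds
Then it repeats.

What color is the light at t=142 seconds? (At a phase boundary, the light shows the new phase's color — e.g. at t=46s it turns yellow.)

Cycle length = 46 + 4 + 26 = 76s
t = 142, phase_t = 142 mod 76 = 66
66 >= 50 → RED

Answer: red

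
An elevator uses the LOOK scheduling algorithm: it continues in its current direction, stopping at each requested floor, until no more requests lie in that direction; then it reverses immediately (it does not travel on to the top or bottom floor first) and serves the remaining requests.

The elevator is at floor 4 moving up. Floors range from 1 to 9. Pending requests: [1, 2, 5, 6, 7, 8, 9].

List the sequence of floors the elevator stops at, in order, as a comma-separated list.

Current: 4, moving UP
Serve above first (ascending): [5, 6, 7, 8, 9]
Then reverse, serve below (descending): [2, 1]

Answer: 5, 6, 7, 8, 9, 2, 1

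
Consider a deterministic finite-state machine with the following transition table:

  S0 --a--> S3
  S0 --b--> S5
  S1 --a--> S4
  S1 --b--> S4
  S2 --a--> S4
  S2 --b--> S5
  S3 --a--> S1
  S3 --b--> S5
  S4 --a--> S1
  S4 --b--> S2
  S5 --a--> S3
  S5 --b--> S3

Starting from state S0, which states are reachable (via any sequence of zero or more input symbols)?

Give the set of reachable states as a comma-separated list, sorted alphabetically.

BFS from S0:
  visit S0: S0--a-->S3 (new), S0--b-->S5 (new)
  visit S3: S3--a-->S1 (new), S3--b-->S5 (seen)
  visit S5: S5--a-->S3 (seen), S5--b-->S3 (seen)
  visit S1: S1--a-->S4 (new), S1--b-->S4 (seen)
  visit S4: S4--a-->S1 (seen), S4--b-->S2 (new)
  visit S2: S2--a-->S4 (seen), S2--b-->S5 (seen)

Answer: S0, S1, S2, S3, S4, S5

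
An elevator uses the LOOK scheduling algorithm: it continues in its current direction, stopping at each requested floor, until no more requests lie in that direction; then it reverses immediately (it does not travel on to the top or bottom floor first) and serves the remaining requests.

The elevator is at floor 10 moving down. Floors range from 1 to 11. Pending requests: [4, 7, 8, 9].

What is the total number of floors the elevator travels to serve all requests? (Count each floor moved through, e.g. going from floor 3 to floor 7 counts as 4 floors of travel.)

Start at floor 10 moving down, LOOK stop order: [9, 8, 7, 4]
  10 → 9: |9-10| = 1, total = 1
  9 → 8: |8-9| = 1, total = 2
  8 → 7: |7-8| = 1, total = 3
  7 → 4: |4-7| = 3, total = 6

Answer: 6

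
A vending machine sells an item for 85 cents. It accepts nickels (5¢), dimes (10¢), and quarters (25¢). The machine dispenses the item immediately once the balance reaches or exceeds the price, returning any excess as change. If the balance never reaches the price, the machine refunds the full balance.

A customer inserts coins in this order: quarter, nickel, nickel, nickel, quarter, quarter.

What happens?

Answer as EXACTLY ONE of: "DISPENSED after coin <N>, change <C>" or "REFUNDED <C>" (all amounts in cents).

Answer: DISPENSED after coin 6, change 5

Derivation:
Price: 85¢
Coin 1 (quarter, 25¢): balance = 25¢
Coin 2 (nickel, 5¢): balance = 30¢
Coin 3 (nickel, 5¢): balance = 35¢
Coin 4 (nickel, 5¢): balance = 40¢
Coin 5 (quarter, 25¢): balance = 65¢
Coin 6 (quarter, 25¢): balance = 90¢
  → balance >= price → DISPENSE, change = 90 - 85 = 5¢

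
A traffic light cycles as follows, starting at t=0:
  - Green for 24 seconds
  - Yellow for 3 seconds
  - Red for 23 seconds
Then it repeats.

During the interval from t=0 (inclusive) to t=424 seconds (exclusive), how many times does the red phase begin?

Answer: 8

Derivation:
Cycle = 24+3+23 = 50s
red phase starts at t = k*50 + 27 for k=0,1,2,...
Need k*50+27 < 424 → k < 7.940
k ∈ {0, ..., 7} → 8 starts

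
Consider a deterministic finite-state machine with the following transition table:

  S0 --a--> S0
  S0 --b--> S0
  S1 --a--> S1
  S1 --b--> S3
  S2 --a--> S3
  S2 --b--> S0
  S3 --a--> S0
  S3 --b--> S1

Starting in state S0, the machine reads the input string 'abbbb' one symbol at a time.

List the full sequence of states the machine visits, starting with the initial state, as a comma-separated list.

Start: S0
  read 'a': S0 --a--> S0
  read 'b': S0 --b--> S0
  read 'b': S0 --b--> S0
  read 'b': S0 --b--> S0
  read 'b': S0 --b--> S0

Answer: S0, S0, S0, S0, S0, S0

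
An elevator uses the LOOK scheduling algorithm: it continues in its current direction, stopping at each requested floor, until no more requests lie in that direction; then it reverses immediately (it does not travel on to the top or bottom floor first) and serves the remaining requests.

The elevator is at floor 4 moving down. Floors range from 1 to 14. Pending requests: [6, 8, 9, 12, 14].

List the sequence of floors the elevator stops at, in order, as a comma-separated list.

Current: 4, moving DOWN
Serve below first (descending): []
Then reverse, serve above (ascending): [6, 8, 9, 12, 14]

Answer: 6, 8, 9, 12, 14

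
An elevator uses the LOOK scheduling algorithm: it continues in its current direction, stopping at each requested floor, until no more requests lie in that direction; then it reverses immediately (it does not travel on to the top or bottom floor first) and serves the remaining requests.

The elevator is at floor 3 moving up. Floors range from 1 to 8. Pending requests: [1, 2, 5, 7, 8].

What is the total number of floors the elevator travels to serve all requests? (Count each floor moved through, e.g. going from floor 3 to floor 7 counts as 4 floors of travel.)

Start at floor 3 moving up, LOOK stop order: [5, 7, 8, 2, 1]
  3 → 5: |5-3| = 2, total = 2
  5 → 7: |7-5| = 2, total = 4
  7 → 8: |8-7| = 1, total = 5
  8 → 2: |2-8| = 6, total = 11
  2 → 1: |1-2| = 1, total = 12

Answer: 12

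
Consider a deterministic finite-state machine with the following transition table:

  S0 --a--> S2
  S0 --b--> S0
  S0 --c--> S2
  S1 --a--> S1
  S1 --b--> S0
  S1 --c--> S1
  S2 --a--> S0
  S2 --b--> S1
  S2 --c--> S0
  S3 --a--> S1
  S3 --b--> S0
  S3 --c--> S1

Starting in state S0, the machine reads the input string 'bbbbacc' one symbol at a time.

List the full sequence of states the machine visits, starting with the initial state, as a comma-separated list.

Start: S0
  read 'b': S0 --b--> S0
  read 'b': S0 --b--> S0
  read 'b': S0 --b--> S0
  read 'b': S0 --b--> S0
  read 'a': S0 --a--> S2
  read 'c': S2 --c--> S0
  read 'c': S0 --c--> S2

Answer: S0, S0, S0, S0, S0, S2, S0, S2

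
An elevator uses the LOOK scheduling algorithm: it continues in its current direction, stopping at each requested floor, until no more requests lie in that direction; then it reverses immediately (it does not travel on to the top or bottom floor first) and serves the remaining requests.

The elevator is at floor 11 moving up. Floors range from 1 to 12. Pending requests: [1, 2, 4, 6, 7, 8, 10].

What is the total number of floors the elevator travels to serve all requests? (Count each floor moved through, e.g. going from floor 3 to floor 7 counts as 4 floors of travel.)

Answer: 10

Derivation:
Start at floor 11 moving up, LOOK stop order: [10, 8, 7, 6, 4, 2, 1]
  11 → 10: |10-11| = 1, total = 1
  10 → 8: |8-10| = 2, total = 3
  8 → 7: |7-8| = 1, total = 4
  7 → 6: |6-7| = 1, total = 5
  6 → 4: |4-6| = 2, total = 7
  4 → 2: |2-4| = 2, total = 9
  2 → 1: |1-2| = 1, total = 10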